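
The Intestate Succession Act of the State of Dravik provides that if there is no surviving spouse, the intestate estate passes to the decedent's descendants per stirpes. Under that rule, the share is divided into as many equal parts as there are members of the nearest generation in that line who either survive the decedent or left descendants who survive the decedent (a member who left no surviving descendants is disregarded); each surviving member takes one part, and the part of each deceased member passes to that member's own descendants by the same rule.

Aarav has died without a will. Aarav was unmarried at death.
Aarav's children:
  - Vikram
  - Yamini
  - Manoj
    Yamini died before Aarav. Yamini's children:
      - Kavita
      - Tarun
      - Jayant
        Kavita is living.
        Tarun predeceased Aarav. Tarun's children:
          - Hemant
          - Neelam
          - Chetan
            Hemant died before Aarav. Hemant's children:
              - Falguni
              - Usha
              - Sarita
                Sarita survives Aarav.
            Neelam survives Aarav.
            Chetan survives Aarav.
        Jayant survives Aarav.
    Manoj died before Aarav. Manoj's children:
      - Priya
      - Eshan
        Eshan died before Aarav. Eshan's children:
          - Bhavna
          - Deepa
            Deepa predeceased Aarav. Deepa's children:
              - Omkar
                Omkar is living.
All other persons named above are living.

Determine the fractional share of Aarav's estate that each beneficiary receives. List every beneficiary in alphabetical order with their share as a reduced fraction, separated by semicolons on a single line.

Bhavna 1/12; Chetan 1/27; Falguni 1/81; Jayant 1/9; Kavita 1/9; Neelam 1/27; Omkar 1/12; Priya 1/6; Sarita 1/81; Usha 1/81; Vikram 1/3

There is no surviving spouse, so the entire estate passes to Aarav's descendants per stirpes.
The estate is divided into 3 equal shares of 1/3 among Vikram, Yamini, Manoj.
Vikram is living and takes 1/3.
Yamini predeceased; the 1/3 allotted to Yamini's branch passes to Yamini's issue by representation.
The 1/3 is divided into 3 equal shares of 1/9 among Kavita, Tarun, Jayant.
Kavita is living and takes 1/9.
Tarun predeceased; the 1/9 allotted to Tarun's branch passes to Tarun's issue by representation.
The 1/9 is divided into 3 equal shares of 1/27 among Hemant, Neelam, Chetan.
Hemant predeceased; the 1/27 allotted to Hemant's branch passes to Hemant's issue by representation.
The 1/27 is divided into 3 equal shares of 1/81 among Falguni, Usha, Sarita.
Falguni is living and takes 1/81.
Usha is living and takes 1/81.
Sarita is living and takes 1/81.
Neelam is living and takes 1/27.
Chetan is living and takes 1/27.
Jayant is living and takes 1/9.
Manoj predeceased; the 1/3 allotted to Manoj's branch passes to Manoj's issue by representation.
The 1/3 is divided into 2 equal shares of 1/6 among Priya, Eshan.
Priya is living and takes 1/6.
Eshan predeceased; the 1/6 allotted to Eshan's branch passes to Eshan's issue by representation.
The 1/6 is divided into 2 equal shares of 1/12 among Bhavna, Deepa.
Bhavna is living and takes 1/12.
Deepa predeceased; the 1/12 allotted to Deepa's branch passes to Deepa's issue by representation.
Omkar is the sole taker at this level and receives the full 1/12.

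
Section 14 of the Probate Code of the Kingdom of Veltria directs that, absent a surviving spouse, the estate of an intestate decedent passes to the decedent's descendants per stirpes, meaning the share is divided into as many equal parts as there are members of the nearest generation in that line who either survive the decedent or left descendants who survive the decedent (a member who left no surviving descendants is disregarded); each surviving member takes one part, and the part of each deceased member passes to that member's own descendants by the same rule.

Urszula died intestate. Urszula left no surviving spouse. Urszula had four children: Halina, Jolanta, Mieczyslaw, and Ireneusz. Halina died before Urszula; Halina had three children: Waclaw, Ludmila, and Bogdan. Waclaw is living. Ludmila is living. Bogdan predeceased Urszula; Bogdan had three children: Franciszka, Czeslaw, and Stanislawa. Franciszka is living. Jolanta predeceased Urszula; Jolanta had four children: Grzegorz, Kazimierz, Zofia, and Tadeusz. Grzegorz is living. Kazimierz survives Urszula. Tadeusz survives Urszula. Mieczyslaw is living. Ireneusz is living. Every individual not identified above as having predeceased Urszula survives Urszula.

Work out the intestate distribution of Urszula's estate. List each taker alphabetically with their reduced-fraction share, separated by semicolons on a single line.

Czeslaw 1/36; Franciszka 1/36; Grzegorz 1/16; Ireneusz 1/4; Kazimierz 1/16; Ludmila 1/12; Mieczyslaw 1/4; Stanislawa 1/36; Tadeusz 1/16; Waclaw 1/12; Zofia 1/16

There is no surviving spouse, so the entire estate passes to Urszula's descendants per stirpes.
The estate is divided into 4 equal shares of 1/4 among Halina, Jolanta, Mieczyslaw, Ireneusz.
Halina predeceased; the 1/4 allotted to Halina's branch passes to Halina's issue by representation.
The 1/4 is divided into 3 equal shares of 1/12 among Waclaw, Ludmila, Bogdan.
Waclaw is living and takes 1/12.
Ludmila is living and takes 1/12.
Bogdan predeceased; the 1/12 allotted to Bogdan's branch passes to Bogdan's issue by representation.
The 1/12 is divided into 3 equal shares of 1/36 among Franciszka, Czeslaw, Stanislawa.
Franciszka is living and takes 1/36.
Czeslaw is living and takes 1/36.
Stanislawa is living and takes 1/36.
Jolanta predeceased; the 1/4 allotted to Jolanta's branch passes to Jolanta's issue by representation.
The 1/4 is divided into 4 equal shares of 1/16 among Grzegorz, Kazimierz, Zofia, Tadeusz.
Grzegorz is living and takes 1/16.
Kazimierz is living and takes 1/16.
Zofia is living and takes 1/16.
Tadeusz is living and takes 1/16.
Mieczyslaw is living and takes 1/4.
Ireneusz is living and takes 1/4.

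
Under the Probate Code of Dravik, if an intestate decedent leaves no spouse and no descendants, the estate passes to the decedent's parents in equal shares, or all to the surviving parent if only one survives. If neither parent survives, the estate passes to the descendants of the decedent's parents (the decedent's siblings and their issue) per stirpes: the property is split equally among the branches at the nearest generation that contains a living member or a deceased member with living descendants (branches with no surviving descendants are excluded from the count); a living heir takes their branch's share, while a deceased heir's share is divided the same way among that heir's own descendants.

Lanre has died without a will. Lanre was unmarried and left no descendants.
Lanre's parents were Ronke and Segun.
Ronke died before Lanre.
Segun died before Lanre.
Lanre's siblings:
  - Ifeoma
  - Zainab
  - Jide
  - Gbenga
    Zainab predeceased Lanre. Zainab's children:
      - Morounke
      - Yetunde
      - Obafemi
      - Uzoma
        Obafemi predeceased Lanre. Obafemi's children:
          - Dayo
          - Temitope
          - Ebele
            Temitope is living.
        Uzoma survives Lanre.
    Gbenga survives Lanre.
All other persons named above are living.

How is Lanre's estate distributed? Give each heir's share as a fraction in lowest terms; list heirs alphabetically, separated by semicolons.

Neither parent survives and there are no descendants, so the estate passes to Lanre's siblings and their issue per stirpes.
The estate is divided into 4 equal shares of 1/4 among Ifeoma, Zainab, Jide, Gbenga.
Ifeoma is living and takes 1/4.
Zainab predeceased; the 1/4 allotted to Zainab's branch passes to Zainab's issue by representation.
The 1/4 is divided into 4 equal shares of 1/16 among Morounke, Yetunde, Obafemi, Uzoma.
Morounke is living and takes 1/16.
Yetunde is living and takes 1/16.
Obafemi predeceased; the 1/16 allotted to Obafemi's branch passes to Obafemi's issue by representation.
The 1/16 is divided into 3 equal shares of 1/48 among Dayo, Temitope, Ebele.
Dayo is living and takes 1/48.
Temitope is living and takes 1/48.
Ebele is living and takes 1/48.
Uzoma is living and takes 1/16.
Jide is living and takes 1/4.
Gbenga is living and takes 1/4.

Dayo 1/48; Ebele 1/48; Gbenga 1/4; Ifeoma 1/4; Jide 1/4; Morounke 1/16; Temitope 1/48; Uzoma 1/16; Yetunde 1/16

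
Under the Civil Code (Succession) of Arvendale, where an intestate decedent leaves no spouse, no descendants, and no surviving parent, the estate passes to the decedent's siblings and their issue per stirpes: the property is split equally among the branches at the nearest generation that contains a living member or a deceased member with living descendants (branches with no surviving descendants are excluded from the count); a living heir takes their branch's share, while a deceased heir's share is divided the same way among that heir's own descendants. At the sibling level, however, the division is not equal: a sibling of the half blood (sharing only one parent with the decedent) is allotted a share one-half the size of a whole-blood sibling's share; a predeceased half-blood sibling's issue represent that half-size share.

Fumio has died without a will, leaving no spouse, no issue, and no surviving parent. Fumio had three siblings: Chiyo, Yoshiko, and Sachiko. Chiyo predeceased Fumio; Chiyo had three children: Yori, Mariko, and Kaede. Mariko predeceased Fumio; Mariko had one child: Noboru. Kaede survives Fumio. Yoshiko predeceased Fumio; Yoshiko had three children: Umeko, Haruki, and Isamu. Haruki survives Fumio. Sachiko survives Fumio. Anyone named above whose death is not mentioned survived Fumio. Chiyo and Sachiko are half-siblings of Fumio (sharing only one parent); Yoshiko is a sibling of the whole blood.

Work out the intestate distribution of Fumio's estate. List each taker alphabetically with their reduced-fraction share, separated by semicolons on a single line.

No spouse, descendants, or parent survives, so the estate passes to Fumio's siblings per stirpes.
Half-blood siblings count for one-half the weight of whole-blood siblings at the initial division.
Dividing 1 in proportion to weights (total weight 2): Chiyo (weight 1/2) → 1/4; Yoshiko (weight 1) → 1/2; Sachiko (weight 1/2) → 1/4.
Chiyo predeceased; the 1/4 allotted to Chiyo's branch passes to Chiyo's issue by representation.
The 1/4 is divided into 3 equal shares of 1/12 among Yori, Mariko, Kaede.
Yori is living and takes 1/12.
Mariko predeceased; the 1/12 allotted to Mariko's branch passes to Mariko's issue by representation.
Noboru is the sole taker at this level and receives the full 1/12.
Kaede is living and takes 1/12.
Yoshiko predeceased; the 1/2 allotted to Yoshiko's branch passes to Yoshiko's issue by representation.
The 1/2 is divided into 3 equal shares of 1/6 among Umeko, Haruki, Isamu.
Umeko is living and takes 1/6.
Haruki is living and takes 1/6.
Isamu is living and takes 1/6.
Sachiko is living and takes 1/4.

Haruki 1/6; Isamu 1/6; Kaede 1/12; Noboru 1/12; Sachiko 1/4; Umeko 1/6; Yori 1/12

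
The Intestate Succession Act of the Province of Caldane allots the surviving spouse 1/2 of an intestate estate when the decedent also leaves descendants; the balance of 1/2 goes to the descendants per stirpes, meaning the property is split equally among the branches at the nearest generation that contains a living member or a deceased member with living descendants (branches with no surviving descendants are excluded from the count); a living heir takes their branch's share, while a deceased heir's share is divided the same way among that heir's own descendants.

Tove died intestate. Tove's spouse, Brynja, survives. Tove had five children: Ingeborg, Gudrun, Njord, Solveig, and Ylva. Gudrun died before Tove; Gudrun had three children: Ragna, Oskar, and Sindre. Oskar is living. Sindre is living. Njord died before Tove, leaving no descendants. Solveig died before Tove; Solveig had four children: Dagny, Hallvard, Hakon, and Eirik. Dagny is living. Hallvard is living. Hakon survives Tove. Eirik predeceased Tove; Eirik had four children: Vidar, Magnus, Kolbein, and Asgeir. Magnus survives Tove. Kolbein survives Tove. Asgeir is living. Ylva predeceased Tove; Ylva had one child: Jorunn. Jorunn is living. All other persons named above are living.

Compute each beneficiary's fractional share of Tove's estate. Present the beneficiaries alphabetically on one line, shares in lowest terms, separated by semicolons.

Asgeir 1/128; Brynja 1/2; Dagny 1/32; Hakon 1/32; Hallvard 1/32; Ingeborg 1/8; Jorunn 1/8; Kolbein 1/128; Magnus 1/128; Oskar 1/24; Ragna 1/24; Sindre 1/24; Vidar 1/128

Brynja, as surviving spouse, takes 1/2.
The remaining 1/2 passes to Tove's descendants per stirpes.
Njord left no surviving issue, so that branch lapses and is disregarded.
The 1/2 is divided into 4 equal shares of 1/8 among Ingeborg, Gudrun, Solveig, Ylva.
Ingeborg is living and takes 1/8.
Gudrun predeceased; the 1/8 allotted to Gudrun's branch passes to Gudrun's issue by representation.
The 1/8 is divided into 3 equal shares of 1/24 among Ragna, Oskar, Sindre.
Ragna is living and takes 1/24.
Oskar is living and takes 1/24.
Sindre is living and takes 1/24.
Solveig predeceased; the 1/8 allotted to Solveig's branch passes to Solveig's issue by representation.
The 1/8 is divided into 4 equal shares of 1/32 among Dagny, Hallvard, Hakon, Eirik.
Dagny is living and takes 1/32.
Hallvard is living and takes 1/32.
Hakon is living and takes 1/32.
Eirik predeceased; the 1/32 allotted to Eirik's branch passes to Eirik's issue by representation.
The 1/32 is divided into 4 equal shares of 1/128 among Vidar, Magnus, Kolbein, Asgeir.
Vidar is living and takes 1/128.
Magnus is living and takes 1/128.
Kolbein is living and takes 1/128.
Asgeir is living and takes 1/128.
Ylva predeceased; the 1/8 allotted to Ylva's branch passes to Ylva's issue by representation.
Jorunn is the sole taker at this level and receives the full 1/8.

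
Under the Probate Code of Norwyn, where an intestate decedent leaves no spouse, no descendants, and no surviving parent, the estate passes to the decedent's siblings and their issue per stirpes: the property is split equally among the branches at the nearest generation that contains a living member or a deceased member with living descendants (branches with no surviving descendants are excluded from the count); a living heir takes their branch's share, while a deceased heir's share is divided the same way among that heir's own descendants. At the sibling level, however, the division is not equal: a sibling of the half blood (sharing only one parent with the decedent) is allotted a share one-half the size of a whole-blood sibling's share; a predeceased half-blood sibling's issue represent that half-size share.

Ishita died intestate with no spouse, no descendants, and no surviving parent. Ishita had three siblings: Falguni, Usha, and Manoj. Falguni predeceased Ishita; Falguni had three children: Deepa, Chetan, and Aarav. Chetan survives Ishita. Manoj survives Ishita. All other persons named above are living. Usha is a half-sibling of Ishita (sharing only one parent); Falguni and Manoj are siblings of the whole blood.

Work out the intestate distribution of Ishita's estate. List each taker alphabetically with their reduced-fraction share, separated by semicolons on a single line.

Aarav 2/15; Chetan 2/15; Deepa 2/15; Manoj 2/5; Usha 1/5

No spouse, descendants, or parent survives, so the estate passes to Ishita's siblings per stirpes.
Half-blood siblings count for one-half the weight of whole-blood siblings at the initial division.
Dividing 1 in proportion to weights (total weight 5/2): Falguni (weight 1) → 2/5; Usha (weight 1/2) → 1/5; Manoj (weight 1) → 2/5.
Falguni predeceased; the 2/5 allotted to Falguni's branch passes to Falguni's issue by representation.
The 2/5 is divided into 3 equal shares of 2/15 among Deepa, Chetan, Aarav.
Deepa is living and takes 2/15.
Chetan is living and takes 2/15.
Aarav is living and takes 2/15.
Usha is living and takes 1/5.
Manoj is living and takes 2/5.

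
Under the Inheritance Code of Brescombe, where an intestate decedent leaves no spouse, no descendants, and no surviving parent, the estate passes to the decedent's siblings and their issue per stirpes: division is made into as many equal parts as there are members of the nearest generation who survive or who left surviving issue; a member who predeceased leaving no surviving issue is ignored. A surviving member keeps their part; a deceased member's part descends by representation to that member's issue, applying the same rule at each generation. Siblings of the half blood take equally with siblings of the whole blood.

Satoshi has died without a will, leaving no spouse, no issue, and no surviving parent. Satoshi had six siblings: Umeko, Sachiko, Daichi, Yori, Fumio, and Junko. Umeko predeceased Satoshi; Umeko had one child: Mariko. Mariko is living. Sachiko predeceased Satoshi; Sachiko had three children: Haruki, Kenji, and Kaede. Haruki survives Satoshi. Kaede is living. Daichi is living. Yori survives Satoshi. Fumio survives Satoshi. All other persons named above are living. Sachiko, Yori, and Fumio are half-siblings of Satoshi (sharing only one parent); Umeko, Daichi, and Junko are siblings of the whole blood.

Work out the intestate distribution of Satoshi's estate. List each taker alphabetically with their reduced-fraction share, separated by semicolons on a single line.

Daichi 1/6; Fumio 1/6; Haruki 1/18; Junko 1/6; Kaede 1/18; Kenji 1/18; Mariko 1/6; Yori 1/6

No spouse, descendants, or parent survives, so the estate passes to Satoshi's siblings per stirpes.
Half-blood and whole-blood siblings take equally under the stated rule.
The estate is divided into 6 equal shares of 1/6 among Umeko, Sachiko, Daichi, Yori, Fumio, Junko.
Umeko predeceased; the 1/6 allotted to Umeko's branch passes to Umeko's issue by representation.
Mariko is the sole taker at this level and receives the full 1/6.
Sachiko predeceased; the 1/6 allotted to Sachiko's branch passes to Sachiko's issue by representation.
The 1/6 is divided into 3 equal shares of 1/18 among Haruki, Kenji, Kaede.
Haruki is living and takes 1/18.
Kenji is living and takes 1/18.
Kaede is living and takes 1/18.
Daichi is living and takes 1/6.
Yori is living and takes 1/6.
Fumio is living and takes 1/6.
Junko is living and takes 1/6.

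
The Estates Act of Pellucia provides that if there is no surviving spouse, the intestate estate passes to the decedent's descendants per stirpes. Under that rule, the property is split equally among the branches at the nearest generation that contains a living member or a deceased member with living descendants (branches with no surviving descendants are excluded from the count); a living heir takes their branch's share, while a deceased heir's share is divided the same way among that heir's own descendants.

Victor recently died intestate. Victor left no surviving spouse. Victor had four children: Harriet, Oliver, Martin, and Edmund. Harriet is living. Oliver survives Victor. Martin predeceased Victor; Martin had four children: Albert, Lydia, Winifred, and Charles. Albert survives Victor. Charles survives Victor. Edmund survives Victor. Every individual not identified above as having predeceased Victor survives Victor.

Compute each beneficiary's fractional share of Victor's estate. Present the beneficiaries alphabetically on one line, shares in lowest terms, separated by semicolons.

There is no surviving spouse, so the entire estate passes to Victor's descendants per stirpes.
The estate is divided into 4 equal shares of 1/4 among Harriet, Oliver, Martin, Edmund.
Harriet is living and takes 1/4.
Oliver is living and takes 1/4.
Martin predeceased; the 1/4 allotted to Martin's branch passes to Martin's issue by representation.
The 1/4 is divided into 4 equal shares of 1/16 among Albert, Lydia, Winifred, Charles.
Albert is living and takes 1/16.
Lydia is living and takes 1/16.
Winifred is living and takes 1/16.
Charles is living and takes 1/16.
Edmund is living and takes 1/4.

Albert 1/16; Charles 1/16; Edmund 1/4; Harriet 1/4; Lydia 1/16; Oliver 1/4; Winifred 1/16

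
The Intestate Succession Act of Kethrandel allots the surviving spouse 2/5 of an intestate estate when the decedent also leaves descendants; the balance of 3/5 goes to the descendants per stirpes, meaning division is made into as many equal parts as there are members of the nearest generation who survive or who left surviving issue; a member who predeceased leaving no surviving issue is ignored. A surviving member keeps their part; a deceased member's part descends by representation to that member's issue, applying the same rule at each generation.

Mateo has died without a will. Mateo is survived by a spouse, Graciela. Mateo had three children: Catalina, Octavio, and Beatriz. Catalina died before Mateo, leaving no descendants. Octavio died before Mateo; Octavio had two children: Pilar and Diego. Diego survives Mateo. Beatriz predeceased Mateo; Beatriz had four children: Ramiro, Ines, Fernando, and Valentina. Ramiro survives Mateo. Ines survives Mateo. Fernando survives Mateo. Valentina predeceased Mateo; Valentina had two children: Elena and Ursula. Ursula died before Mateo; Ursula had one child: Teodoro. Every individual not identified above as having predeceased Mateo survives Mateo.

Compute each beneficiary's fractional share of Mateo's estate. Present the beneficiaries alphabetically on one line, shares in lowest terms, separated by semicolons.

Graciela, as surviving spouse, takes 2/5.
The remaining 3/5 passes to Mateo's descendants per stirpes.
Catalina left no surviving issue, so that branch lapses and is disregarded.
The 3/5 is divided into 2 equal shares of 3/10 among Octavio, Beatriz.
Octavio predeceased; the 3/10 allotted to Octavio's branch passes to Octavio's issue by representation.
The 3/10 is divided into 2 equal shares of 3/20 among Pilar, Diego.
Pilar is living and takes 3/20.
Diego is living and takes 3/20.
Beatriz predeceased; the 3/10 allotted to Beatriz's branch passes to Beatriz's issue by representation.
The 3/10 is divided into 4 equal shares of 3/40 among Ramiro, Ines, Fernando, Valentina.
Ramiro is living and takes 3/40.
Ines is living and takes 3/40.
Fernando is living and takes 3/40.
Valentina predeceased; the 3/40 allotted to Valentina's branch passes to Valentina's issue by representation.
The 3/40 is divided into 2 equal shares of 3/80 among Elena, Ursula.
Elena is living and takes 3/80.
Ursula predeceased; the 3/80 allotted to Ursula's branch passes to Ursula's issue by representation.
Teodoro is the sole taker at this level and receives the full 3/80.

Diego 3/20; Elena 3/80; Fernando 3/40; Graciela 2/5; Ines 3/40; Pilar 3/20; Ramiro 3/40; Teodoro 3/80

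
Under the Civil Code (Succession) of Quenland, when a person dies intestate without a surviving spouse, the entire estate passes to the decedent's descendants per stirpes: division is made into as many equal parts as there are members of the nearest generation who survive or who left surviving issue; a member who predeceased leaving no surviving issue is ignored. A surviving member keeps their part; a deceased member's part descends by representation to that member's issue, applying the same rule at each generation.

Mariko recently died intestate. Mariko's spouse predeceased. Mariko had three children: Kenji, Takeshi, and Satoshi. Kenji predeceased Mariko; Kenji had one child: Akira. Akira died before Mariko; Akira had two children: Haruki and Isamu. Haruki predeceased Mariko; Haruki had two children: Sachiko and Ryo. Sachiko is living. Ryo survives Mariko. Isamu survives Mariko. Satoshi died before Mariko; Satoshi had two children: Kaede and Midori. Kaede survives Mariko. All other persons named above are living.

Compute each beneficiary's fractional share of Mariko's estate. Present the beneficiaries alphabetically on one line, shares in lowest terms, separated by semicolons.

Isamu 1/6; Kaede 1/6; Midori 1/6; Ryo 1/12; Sachiko 1/12; Takeshi 1/3

There is no surviving spouse, so the entire estate passes to Mariko's descendants per stirpes.
The estate is divided into 3 equal shares of 1/3 among Kenji, Takeshi, Satoshi.
Kenji predeceased; the 1/3 allotted to Kenji's branch passes to Kenji's issue by representation.
Akira's line is the sole branch at this level, so the full 1/3 passes to Akira's issue by representation.
The 1/3 is divided into 2 equal shares of 1/6 among Haruki, Isamu.
Haruki predeceased; the 1/6 allotted to Haruki's branch passes to Haruki's issue by representation.
The 1/6 is divided into 2 equal shares of 1/12 among Sachiko, Ryo.
Sachiko is living and takes 1/12.
Ryo is living and takes 1/12.
Isamu is living and takes 1/6.
Takeshi is living and takes 1/3.
Satoshi predeceased; the 1/3 allotted to Satoshi's branch passes to Satoshi's issue by representation.
The 1/3 is divided into 2 equal shares of 1/6 among Kaede, Midori.
Kaede is living and takes 1/6.
Midori is living and takes 1/6.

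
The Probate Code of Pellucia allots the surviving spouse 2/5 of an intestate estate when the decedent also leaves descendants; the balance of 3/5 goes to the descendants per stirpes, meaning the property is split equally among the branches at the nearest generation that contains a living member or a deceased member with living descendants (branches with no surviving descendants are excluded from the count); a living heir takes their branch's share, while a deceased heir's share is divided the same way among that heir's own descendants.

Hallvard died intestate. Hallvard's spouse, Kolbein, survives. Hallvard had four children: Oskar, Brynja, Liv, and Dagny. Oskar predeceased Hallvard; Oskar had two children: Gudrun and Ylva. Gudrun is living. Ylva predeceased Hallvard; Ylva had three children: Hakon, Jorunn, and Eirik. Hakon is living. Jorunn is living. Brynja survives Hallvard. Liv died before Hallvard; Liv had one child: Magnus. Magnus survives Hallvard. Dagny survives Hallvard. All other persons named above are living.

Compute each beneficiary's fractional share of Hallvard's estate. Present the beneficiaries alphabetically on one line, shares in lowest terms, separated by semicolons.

Kolbein, as surviving spouse, takes 2/5.
The remaining 3/5 passes to Hallvard's descendants per stirpes.
The 3/5 is divided into 4 equal shares of 3/20 among Oskar, Brynja, Liv, Dagny.
Oskar predeceased; the 3/20 allotted to Oskar's branch passes to Oskar's issue by representation.
The 3/20 is divided into 2 equal shares of 3/40 among Gudrun, Ylva.
Gudrun is living and takes 3/40.
Ylva predeceased; the 3/40 allotted to Ylva's branch passes to Ylva's issue by representation.
The 3/40 is divided into 3 equal shares of 1/40 among Hakon, Jorunn, Eirik.
Hakon is living and takes 1/40.
Jorunn is living and takes 1/40.
Eirik is living and takes 1/40.
Brynja is living and takes 3/20.
Liv predeceased; the 3/20 allotted to Liv's branch passes to Liv's issue by representation.
Magnus is the sole taker at this level and receives the full 3/20.
Dagny is living and takes 3/20.

Brynja 3/20; Dagny 3/20; Eirik 1/40; Gudrun 3/40; Hakon 1/40; Jorunn 1/40; Kolbein 2/5; Magnus 3/20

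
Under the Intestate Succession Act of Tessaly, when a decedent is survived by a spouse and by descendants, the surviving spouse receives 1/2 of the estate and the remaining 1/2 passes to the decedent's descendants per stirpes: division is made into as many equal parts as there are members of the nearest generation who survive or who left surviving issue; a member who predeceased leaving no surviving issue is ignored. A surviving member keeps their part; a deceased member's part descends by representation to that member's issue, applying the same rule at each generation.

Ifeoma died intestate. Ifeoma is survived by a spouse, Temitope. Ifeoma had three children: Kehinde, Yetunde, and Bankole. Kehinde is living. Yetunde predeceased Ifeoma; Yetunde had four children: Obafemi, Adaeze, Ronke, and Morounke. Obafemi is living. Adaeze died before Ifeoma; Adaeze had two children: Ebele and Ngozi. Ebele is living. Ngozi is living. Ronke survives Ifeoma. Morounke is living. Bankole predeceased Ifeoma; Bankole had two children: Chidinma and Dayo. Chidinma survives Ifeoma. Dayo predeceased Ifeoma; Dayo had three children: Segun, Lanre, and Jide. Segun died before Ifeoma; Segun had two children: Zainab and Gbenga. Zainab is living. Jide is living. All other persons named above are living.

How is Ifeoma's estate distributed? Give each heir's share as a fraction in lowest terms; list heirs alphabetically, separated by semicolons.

Chidinma 1/12; Ebele 1/48; Gbenga 1/72; Jide 1/36; Kehinde 1/6; Lanre 1/36; Morounke 1/24; Ngozi 1/48; Obafemi 1/24; Ronke 1/24; Temitope 1/2; Zainab 1/72

Temitope, as surviving spouse, takes 1/2.
The remaining 1/2 passes to Ifeoma's descendants per stirpes.
The 1/2 is divided into 3 equal shares of 1/6 among Kehinde, Yetunde, Bankole.
Kehinde is living and takes 1/6.
Yetunde predeceased; the 1/6 allotted to Yetunde's branch passes to Yetunde's issue by representation.
The 1/6 is divided into 4 equal shares of 1/24 among Obafemi, Adaeze, Ronke, Morounke.
Obafemi is living and takes 1/24.
Adaeze predeceased; the 1/24 allotted to Adaeze's branch passes to Adaeze's issue by representation.
The 1/24 is divided into 2 equal shares of 1/48 among Ebele, Ngozi.
Ebele is living and takes 1/48.
Ngozi is living and takes 1/48.
Ronke is living and takes 1/24.
Morounke is living and takes 1/24.
Bankole predeceased; the 1/6 allotted to Bankole's branch passes to Bankole's issue by representation.
The 1/6 is divided into 2 equal shares of 1/12 among Chidinma, Dayo.
Chidinma is living and takes 1/12.
Dayo predeceased; the 1/12 allotted to Dayo's branch passes to Dayo's issue by representation.
The 1/12 is divided into 3 equal shares of 1/36 among Segun, Lanre, Jide.
Segun predeceased; the 1/36 allotted to Segun's branch passes to Segun's issue by representation.
The 1/36 is divided into 2 equal shares of 1/72 among Zainab, Gbenga.
Zainab is living and takes 1/72.
Gbenga is living and takes 1/72.
Lanre is living and takes 1/36.
Jide is living and takes 1/36.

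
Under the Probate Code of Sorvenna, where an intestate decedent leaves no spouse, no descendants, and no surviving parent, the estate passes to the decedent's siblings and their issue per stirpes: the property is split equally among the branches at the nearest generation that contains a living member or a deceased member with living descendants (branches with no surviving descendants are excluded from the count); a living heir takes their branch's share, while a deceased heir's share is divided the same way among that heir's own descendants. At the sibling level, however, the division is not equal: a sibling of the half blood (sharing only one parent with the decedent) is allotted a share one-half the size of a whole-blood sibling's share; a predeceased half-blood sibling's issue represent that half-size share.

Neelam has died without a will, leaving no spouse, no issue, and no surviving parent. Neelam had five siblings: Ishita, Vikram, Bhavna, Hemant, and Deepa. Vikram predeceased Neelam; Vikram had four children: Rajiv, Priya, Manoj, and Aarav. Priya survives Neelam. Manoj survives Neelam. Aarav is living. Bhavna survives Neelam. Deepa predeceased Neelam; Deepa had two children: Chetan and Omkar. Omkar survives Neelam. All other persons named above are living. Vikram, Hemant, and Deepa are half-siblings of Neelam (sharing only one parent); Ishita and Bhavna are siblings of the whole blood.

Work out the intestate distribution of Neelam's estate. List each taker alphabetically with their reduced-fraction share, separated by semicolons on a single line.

Aarav 1/28; Bhavna 2/7; Chetan 1/14; Hemant 1/7; Ishita 2/7; Manoj 1/28; Omkar 1/14; Priya 1/28; Rajiv 1/28

No spouse, descendants, or parent survives, so the estate passes to Neelam's siblings per stirpes.
Half-blood siblings count for one-half the weight of whole-blood siblings at the initial division.
Dividing 1 in proportion to weights (total weight 7/2): Ishita (weight 1) → 2/7; Vikram (weight 1/2) → 1/7; Bhavna (weight 1) → 2/7; Hemant (weight 1/2) → 1/7; Deepa (weight 1/2) → 1/7.
Ishita is living and takes 2/7.
Vikram predeceased; the 1/7 allotted to Vikram's branch passes to Vikram's issue by representation.
The 1/7 is divided into 4 equal shares of 1/28 among Rajiv, Priya, Manoj, Aarav.
Rajiv is living and takes 1/28.
Priya is living and takes 1/28.
Manoj is living and takes 1/28.
Aarav is living and takes 1/28.
Bhavna is living and takes 2/7.
Hemant is living and takes 1/7.
Deepa predeceased; the 1/7 allotted to Deepa's branch passes to Deepa's issue by representation.
The 1/7 is divided into 2 equal shares of 1/14 among Chetan, Omkar.
Chetan is living and takes 1/14.
Omkar is living and takes 1/14.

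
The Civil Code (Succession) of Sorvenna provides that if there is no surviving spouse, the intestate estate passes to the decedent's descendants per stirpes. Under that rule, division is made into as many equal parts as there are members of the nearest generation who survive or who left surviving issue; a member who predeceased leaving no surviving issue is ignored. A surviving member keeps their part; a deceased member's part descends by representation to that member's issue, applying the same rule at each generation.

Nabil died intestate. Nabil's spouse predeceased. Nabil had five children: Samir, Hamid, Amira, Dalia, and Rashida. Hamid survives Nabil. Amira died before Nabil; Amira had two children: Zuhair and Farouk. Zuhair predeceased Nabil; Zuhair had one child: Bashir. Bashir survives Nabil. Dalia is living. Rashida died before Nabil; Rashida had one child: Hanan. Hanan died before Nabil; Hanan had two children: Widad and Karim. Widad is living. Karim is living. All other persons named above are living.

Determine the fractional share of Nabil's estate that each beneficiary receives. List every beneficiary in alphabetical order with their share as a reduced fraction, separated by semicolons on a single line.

There is no surviving spouse, so the entire estate passes to Nabil's descendants per stirpes.
The estate is divided into 5 equal shares of 1/5 among Samir, Hamid, Amira, Dalia, Rashida.
Samir is living and takes 1/5.
Hamid is living and takes 1/5.
Amira predeceased; the 1/5 allotted to Amira's branch passes to Amira's issue by representation.
The 1/5 is divided into 2 equal shares of 1/10 among Zuhair, Farouk.
Zuhair predeceased; the 1/10 allotted to Zuhair's branch passes to Zuhair's issue by representation.
Bashir is the sole taker at this level and receives the full 1/10.
Farouk is living and takes 1/10.
Dalia is living and takes 1/5.
Rashida predeceased; the 1/5 allotted to Rashida's branch passes to Rashida's issue by representation.
Hanan's line is the sole branch at this level, so the full 1/5 passes to Hanan's issue by representation.
The 1/5 is divided into 2 equal shares of 1/10 among Widad, Karim.
Widad is living and takes 1/10.
Karim is living and takes 1/10.

Bashir 1/10; Dalia 1/5; Farouk 1/10; Hamid 1/5; Karim 1/10; Samir 1/5; Widad 1/10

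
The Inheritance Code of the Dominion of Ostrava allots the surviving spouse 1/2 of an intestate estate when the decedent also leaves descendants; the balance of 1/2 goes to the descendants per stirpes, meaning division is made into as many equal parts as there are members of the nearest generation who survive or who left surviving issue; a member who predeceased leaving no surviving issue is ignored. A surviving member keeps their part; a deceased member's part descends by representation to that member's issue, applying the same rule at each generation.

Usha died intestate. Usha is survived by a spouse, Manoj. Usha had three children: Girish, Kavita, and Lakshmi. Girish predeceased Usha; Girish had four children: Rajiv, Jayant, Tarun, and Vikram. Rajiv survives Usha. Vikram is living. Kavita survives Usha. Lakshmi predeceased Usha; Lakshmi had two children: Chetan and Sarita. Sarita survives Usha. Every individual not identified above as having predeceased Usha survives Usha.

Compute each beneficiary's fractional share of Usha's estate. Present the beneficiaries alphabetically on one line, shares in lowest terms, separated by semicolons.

Chetan 1/12; Jayant 1/24; Kavita 1/6; Manoj 1/2; Rajiv 1/24; Sarita 1/12; Tarun 1/24; Vikram 1/24

Manoj, as surviving spouse, takes 1/2.
The remaining 1/2 passes to Usha's descendants per stirpes.
The 1/2 is divided into 3 equal shares of 1/6 among Girish, Kavita, Lakshmi.
Girish predeceased; the 1/6 allotted to Girish's branch passes to Girish's issue by representation.
The 1/6 is divided into 4 equal shares of 1/24 among Rajiv, Jayant, Tarun, Vikram.
Rajiv is living and takes 1/24.
Jayant is living and takes 1/24.
Tarun is living and takes 1/24.
Vikram is living and takes 1/24.
Kavita is living and takes 1/6.
Lakshmi predeceased; the 1/6 allotted to Lakshmi's branch passes to Lakshmi's issue by representation.
The 1/6 is divided into 2 equal shares of 1/12 among Chetan, Sarita.
Chetan is living and takes 1/12.
Sarita is living and takes 1/12.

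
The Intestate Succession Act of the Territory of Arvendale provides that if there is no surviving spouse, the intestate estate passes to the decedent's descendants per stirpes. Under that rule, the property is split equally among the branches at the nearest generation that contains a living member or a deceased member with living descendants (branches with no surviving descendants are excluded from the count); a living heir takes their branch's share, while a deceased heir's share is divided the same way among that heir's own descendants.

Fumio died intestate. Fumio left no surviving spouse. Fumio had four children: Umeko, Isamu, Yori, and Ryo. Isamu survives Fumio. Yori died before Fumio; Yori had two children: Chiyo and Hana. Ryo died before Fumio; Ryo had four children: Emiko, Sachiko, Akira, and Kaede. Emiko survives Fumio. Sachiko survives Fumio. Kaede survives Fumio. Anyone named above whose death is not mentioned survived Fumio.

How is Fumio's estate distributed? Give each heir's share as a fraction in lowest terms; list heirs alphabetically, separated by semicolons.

Akira 1/16; Chiyo 1/8; Emiko 1/16; Hana 1/8; Isamu 1/4; Kaede 1/16; Sachiko 1/16; Umeko 1/4

There is no surviving spouse, so the entire estate passes to Fumio's descendants per stirpes.
The estate is divided into 4 equal shares of 1/4 among Umeko, Isamu, Yori, Ryo.
Umeko is living and takes 1/4.
Isamu is living and takes 1/4.
Yori predeceased; the 1/4 allotted to Yori's branch passes to Yori's issue by representation.
The 1/4 is divided into 2 equal shares of 1/8 among Chiyo, Hana.
Chiyo is living and takes 1/8.
Hana is living and takes 1/8.
Ryo predeceased; the 1/4 allotted to Ryo's branch passes to Ryo's issue by representation.
The 1/4 is divided into 4 equal shares of 1/16 among Emiko, Sachiko, Akira, Kaede.
Emiko is living and takes 1/16.
Sachiko is living and takes 1/16.
Akira is living and takes 1/16.
Kaede is living and takes 1/16.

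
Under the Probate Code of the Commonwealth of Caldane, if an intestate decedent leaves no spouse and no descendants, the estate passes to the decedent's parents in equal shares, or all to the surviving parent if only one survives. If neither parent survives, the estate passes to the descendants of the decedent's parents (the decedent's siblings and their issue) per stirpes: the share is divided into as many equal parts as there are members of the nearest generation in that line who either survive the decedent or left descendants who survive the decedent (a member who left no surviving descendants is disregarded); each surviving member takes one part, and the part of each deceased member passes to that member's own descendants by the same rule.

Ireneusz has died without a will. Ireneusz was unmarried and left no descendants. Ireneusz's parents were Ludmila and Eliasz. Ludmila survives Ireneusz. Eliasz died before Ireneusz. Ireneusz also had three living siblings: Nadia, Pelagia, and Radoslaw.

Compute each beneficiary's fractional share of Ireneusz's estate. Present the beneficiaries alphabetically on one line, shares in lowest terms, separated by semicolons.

Only one parent, Ludmila, survives, so Ludmila takes the entire estate. The siblings take nothing because a surviving parent has priority.

Ludmila 1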